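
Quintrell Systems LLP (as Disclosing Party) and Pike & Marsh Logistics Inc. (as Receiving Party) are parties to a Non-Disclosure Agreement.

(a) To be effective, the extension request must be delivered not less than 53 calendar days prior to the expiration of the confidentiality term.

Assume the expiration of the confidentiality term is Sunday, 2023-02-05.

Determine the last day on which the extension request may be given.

2022-12-14

Counting back 53 calendar days from 2023-02-05 gives 2022-12-14.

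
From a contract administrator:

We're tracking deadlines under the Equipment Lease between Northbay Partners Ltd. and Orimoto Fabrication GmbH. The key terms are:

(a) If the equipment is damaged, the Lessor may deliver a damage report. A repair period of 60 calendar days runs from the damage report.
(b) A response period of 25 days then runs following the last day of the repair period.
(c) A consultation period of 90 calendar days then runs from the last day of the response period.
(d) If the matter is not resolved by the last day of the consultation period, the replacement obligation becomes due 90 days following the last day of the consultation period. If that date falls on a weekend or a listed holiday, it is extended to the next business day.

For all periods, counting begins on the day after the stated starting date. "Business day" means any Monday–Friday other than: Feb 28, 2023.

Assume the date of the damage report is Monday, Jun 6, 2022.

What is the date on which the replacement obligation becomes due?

Feb 27, 2023

The last day of the repair period: Jun 6, 2022 + 60 days = Aug 5, 2022.
The last day of the response period: 25 calendar days after Aug 5, 2022 is Aug 30, 2022.
The last day of the consultation period: 90 calendar days after Aug 30, 2022 is Nov 28, 2022.
The date on which the replacement obligation becomes due: Nov 28, 2022 + 90 days = Feb 26, 2023. That falls on a Sunday, so it rolls to the next business day, Monday, Feb 27, 2023.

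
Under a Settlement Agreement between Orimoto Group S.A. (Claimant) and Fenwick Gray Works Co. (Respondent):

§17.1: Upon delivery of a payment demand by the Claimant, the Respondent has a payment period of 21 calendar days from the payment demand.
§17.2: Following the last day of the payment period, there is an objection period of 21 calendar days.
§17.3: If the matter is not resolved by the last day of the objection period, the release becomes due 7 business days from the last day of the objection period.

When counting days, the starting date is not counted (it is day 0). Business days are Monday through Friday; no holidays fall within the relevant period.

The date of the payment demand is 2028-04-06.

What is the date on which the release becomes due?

Adding 21 calendar days to 2028-04-06 gives 2028-04-27, which is the last day of the payment period.
The last day of the objection period: 2028-04-27 + 21 days = 2028-05-18.
From Thursday, 2028-05-18, 7 business days (May 19, May 22, May 23, May 24, May 25, May 26, May 29, skipping weekends) brings us to Monday, 2028-05-29, which is the date on which the release becomes due.

2028-05-29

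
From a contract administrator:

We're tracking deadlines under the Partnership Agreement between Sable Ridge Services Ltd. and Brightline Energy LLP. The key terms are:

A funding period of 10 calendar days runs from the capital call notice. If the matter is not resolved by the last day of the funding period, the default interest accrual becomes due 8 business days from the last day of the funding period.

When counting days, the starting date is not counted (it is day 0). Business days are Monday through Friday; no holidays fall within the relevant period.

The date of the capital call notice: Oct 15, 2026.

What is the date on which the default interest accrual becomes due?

The last day of the funding period: 10 calendar days after Oct 15, 2026 is Oct 25, 2026.
From Sunday, Oct 25, 2026, 8 business days (Oct 26, Oct 27, Oct 28, Oct 29, Oct 30, Nov 2, Nov 3, Nov 4, skipping weekends) brings us to Wednesday, Nov 4, 2026, which is the date on which the default interest accrual becomes due.

Nov 4, 2026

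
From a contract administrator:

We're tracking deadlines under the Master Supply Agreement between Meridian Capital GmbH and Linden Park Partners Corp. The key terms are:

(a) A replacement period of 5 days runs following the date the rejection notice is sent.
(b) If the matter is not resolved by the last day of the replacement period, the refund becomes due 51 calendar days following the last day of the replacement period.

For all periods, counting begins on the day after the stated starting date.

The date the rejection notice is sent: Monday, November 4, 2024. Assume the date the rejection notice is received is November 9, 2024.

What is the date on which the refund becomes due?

Adding 5 calendar days to November 4, 2024 gives November 9, 2024, which is the last day of the replacement period.
Adding 51 calendar days to November 9, 2024 gives December 30, 2024, which is the date on which the refund becomes due.

December 30, 2024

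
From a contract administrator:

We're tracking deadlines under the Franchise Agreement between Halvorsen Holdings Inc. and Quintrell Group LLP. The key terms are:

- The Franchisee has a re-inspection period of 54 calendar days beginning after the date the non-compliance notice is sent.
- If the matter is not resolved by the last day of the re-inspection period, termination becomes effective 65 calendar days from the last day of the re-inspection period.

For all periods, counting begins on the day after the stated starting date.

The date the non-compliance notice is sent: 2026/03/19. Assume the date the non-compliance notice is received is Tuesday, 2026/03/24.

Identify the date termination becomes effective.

The last day of the re-inspection period: 2026/03/19 + 54 days = 2026/05/12.
The date termination becomes effective: 65 calendar days after 2026/05/12 is 2026/07/16.

2026/07/16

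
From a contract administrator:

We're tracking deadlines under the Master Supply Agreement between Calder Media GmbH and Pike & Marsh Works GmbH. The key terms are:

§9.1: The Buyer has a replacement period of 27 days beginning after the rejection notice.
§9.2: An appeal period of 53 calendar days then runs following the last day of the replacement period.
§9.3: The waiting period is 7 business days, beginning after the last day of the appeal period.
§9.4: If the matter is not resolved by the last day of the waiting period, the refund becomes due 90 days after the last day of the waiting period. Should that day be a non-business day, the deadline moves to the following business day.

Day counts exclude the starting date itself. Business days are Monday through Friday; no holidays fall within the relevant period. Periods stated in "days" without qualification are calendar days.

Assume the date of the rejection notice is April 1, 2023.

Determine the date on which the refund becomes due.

The last day of the replacement period: April 1, 2023 + 27 days = April 28, 2023.
The last day of the appeal period: April 28, 2023 + 53 days = June 20, 2023.
The last day of the waiting period: 7 business days after Tuesday, June 20, 2023, skipping weekends — Jun 21, Jun 22, Jun 23, Jun 26, Jun 27, Jun 28, Jun 29 — lands on Thursday, June 29, 2023.
Adding 90 calendar days to June 29, 2023 gives September 27, 2023, which is the date on which the refund becomes due. September 27, 2023 is a Wednesday, so no roll-forward applies.

September 27, 2023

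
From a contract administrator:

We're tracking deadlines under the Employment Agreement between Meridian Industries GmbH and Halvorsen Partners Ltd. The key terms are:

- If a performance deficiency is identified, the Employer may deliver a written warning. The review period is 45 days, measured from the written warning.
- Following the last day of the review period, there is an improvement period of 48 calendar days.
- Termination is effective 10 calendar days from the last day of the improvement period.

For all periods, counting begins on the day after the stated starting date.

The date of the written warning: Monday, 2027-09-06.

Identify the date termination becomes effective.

Adding 45 calendar days to 2027-09-06 gives 2027-10-21, which is the last day of the review period.
The last day of the improvement period: 48 calendar days after 2027-10-21 is 2027-12-08.
Adding 10 calendar days to 2027-12-08 gives 2027-12-18, which is the date termination becomes effective.

2027-12-18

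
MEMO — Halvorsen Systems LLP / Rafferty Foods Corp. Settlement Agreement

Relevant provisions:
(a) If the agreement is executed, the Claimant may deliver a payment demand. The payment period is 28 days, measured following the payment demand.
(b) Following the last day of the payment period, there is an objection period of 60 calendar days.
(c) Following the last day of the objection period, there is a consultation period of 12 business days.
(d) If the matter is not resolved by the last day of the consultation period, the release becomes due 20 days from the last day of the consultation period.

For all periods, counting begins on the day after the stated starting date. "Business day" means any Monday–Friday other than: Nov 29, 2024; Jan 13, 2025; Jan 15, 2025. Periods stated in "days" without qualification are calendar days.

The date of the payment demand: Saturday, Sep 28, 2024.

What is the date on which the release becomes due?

Adding 28 calendar days to Sep 28, 2024 gives Oct 26, 2024, which is the last day of the payment period.
The last day of the objection period: Oct 26, 2024 + 60 days = Dec 25, 2024.
The last day of the consultation period: counting 12 business days from Wednesday, Dec 25, 2024 (Dec 26, Dec 27, Dec 30, Dec 31, …, Jan 8, Jan 9, Jan 10, skipping weekends) reaches Friday, Jan 10, 2025.
The date on which the release becomes due: Jan 10, 2025 + 20 days = Jan 30, 2025.

Jan 30, 2025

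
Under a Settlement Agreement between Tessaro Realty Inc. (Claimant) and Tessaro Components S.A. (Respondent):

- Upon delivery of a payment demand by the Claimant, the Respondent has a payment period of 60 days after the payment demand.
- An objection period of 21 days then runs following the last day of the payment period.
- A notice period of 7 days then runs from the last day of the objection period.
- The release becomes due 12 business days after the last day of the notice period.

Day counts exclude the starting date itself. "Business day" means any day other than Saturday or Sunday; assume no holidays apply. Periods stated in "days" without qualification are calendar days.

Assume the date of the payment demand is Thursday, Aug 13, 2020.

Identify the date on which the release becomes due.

The last day of the payment period: Aug 13, 2020 + 60 days = Oct 12, 2020.
The last day of the objection period: Oct 12, 2020 + 21 days = Nov 2, 2020.
The last day of the notice period: 7 calendar days after Nov 2, 2020 is Nov 9, 2020.
The date on which the release becomes due: counting 12 business days from Monday, Nov 9, 2020 (Nov 10, Nov 11, Nov 12, Nov 13, …, Nov 23, Nov 24, Nov 25, skipping weekends) reaches Wednesday, Nov 25, 2020.

Nov 25, 2020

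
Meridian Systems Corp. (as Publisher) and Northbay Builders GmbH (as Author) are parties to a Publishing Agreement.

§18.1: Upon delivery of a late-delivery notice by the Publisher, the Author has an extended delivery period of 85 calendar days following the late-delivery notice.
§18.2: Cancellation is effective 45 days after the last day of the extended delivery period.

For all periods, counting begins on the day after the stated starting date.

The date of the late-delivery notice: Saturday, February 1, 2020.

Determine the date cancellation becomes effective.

June 10, 2020

The last day of the extended delivery period: 85 calendar days after February 1, 2020 is April 26, 2020.
Adding 45 calendar days to April 26, 2020 gives June 10, 2020, which is the date cancellation becomes effective.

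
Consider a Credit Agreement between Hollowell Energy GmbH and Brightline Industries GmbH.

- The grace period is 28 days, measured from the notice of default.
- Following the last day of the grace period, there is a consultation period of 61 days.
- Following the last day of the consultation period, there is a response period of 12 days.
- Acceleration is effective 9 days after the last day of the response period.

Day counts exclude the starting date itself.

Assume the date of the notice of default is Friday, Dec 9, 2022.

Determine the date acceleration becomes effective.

The last day of the grace period: 28 calendar days after Dec 9, 2022 is Jan 6, 2023.
Adding 61 calendar days to Jan 6, 2023 gives Mar 8, 2023, which is the last day of the consultation period.
The last day of the response period: Mar 8, 2023 + 12 days = Mar 20, 2023.
Adding 9 calendar days to Mar 20, 2023 gives Mar 29, 2023, which is the date acceleration becomes effective.

Mar 29, 2023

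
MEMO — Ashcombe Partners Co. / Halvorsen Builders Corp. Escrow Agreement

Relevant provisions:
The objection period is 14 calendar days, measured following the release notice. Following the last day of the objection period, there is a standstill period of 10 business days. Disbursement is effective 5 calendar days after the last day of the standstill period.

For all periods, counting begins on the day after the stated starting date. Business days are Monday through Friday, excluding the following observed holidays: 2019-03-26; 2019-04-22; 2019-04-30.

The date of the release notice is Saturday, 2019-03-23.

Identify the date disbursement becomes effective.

Adding 14 calendar days to 2019-03-23 gives 2019-04-06, which is the last day of the objection period.
The last day of the standstill period: counting 10 business days from Saturday, 2019-04-06 (Apr 8, Apr 9, Apr 10, Apr 11, Apr 12, Apr 15, Apr 16, Apr 17, Apr 18, Apr 19, skipping weekends) reaches Friday, 2019-04-19.
Adding 5 calendar days to 2019-04-19 gives 2019-04-24, which is the date disbursement becomes effective.

2019-04-24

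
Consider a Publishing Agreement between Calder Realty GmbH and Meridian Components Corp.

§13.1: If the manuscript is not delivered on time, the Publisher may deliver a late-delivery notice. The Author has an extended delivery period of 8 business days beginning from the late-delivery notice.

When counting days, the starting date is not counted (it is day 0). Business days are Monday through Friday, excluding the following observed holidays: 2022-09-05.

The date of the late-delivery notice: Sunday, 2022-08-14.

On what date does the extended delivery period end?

2022-08-24

From Sunday, 2022-08-14, 8 business days (Aug 15, Aug 16, Aug 17, Aug 18, Aug 19, Aug 22, Aug 23, Aug 24, skipping weekends) brings us to Wednesday, 2022-08-24, which is the last day of the extended delivery period.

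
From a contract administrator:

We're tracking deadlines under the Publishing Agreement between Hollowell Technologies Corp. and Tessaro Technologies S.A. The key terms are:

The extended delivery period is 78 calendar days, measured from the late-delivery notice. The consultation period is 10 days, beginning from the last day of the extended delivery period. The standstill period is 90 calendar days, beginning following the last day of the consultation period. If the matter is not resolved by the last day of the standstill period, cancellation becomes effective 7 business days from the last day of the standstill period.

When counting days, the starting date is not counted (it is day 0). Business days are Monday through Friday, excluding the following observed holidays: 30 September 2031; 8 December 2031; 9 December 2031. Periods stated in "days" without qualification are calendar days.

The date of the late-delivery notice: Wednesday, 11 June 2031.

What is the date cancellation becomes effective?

18 December 2031

The last day of the extended delivery period: 78 calendar days after 11 June 2031 is 28 August 2031.
The last day of the consultation period: 28 August 2031 + 10 days = 7 September 2031.
The last day of the standstill period: 7 September 2031 + 90 days = 6 December 2031.
The date cancellation becomes effective: 7 business days after Saturday, 6 December 2031, skipping weekends and the listed holidays on Dec 8, Dec 9 — Dec 10, Dec 11, Dec 12, Dec 15, Dec 16, Dec 17, Dec 18 — lands on Thursday, 18 December 2031.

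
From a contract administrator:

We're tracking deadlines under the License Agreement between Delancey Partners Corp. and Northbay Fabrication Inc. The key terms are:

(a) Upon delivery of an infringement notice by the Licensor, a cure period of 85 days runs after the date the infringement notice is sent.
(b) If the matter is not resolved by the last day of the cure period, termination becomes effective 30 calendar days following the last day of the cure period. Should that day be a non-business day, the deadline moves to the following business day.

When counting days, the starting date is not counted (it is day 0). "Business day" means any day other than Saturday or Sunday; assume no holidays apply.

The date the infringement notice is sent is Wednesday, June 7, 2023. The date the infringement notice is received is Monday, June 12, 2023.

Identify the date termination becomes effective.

October 2, 2023

The last day of the cure period: 85 calendar days after June 7, 2023 is August 31, 2023.
The date termination becomes effective: August 31, 2023 + 30 days = September 30, 2023. That falls on a Saturday, so it rolls to the next business day, Monday, October 2, 2023.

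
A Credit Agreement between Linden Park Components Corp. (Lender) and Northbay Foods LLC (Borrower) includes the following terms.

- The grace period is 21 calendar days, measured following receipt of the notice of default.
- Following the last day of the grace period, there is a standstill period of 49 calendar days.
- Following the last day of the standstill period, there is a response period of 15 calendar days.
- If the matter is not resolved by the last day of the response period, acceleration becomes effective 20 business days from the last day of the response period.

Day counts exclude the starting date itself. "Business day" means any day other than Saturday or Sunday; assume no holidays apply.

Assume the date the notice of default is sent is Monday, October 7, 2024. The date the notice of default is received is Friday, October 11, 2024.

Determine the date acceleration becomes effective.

The last day of the grace period: October 11, 2024 + 21 days = November 1, 2024.
The last day of the standstill period: November 1, 2024 + 49 days = December 20, 2024.
The last day of the response period: December 20, 2024 + 15 days = January 4, 2025.
The date acceleration becomes effective: 20 business days after Saturday, January 4, 2025, skipping weekends — Jan 6, Jan 7, Jan 8, Jan 9, …, Jan 29, Jan 30, Jan 31 — lands on Friday, January 31, 2025.

January 31, 2025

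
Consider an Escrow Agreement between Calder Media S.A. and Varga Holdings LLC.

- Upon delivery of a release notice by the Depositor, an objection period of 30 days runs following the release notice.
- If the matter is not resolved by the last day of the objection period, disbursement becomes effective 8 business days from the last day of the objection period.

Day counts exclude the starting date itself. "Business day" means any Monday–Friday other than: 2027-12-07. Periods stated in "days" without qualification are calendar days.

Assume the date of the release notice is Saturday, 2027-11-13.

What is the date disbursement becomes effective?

Adding 30 calendar days to 2027-11-13 gives 2027-12-13, which is the last day of the objection period.
From Monday, 2027-12-13, 8 business days (Dec 14, Dec 15, Dec 16, Dec 17, Dec 20, Dec 21, Dec 22, Dec 23, skipping weekends) brings us to Thursday, 2027-12-23, which is the date disbursement becomes effective.

2027-12-23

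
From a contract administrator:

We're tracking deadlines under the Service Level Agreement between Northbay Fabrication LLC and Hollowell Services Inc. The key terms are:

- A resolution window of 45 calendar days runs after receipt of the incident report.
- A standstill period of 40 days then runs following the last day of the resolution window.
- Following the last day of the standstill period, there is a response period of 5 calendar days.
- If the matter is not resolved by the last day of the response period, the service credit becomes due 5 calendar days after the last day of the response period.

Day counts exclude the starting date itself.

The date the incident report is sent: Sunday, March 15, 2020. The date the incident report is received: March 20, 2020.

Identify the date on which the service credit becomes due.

The last day of the resolution window: 45 calendar days after March 20, 2020 is May 4, 2020.
The last day of the standstill period: May 4, 2020 + 40 days = June 13, 2020.
The last day of the response period: June 13, 2020 + 5 days = June 18, 2020.
Adding 5 calendar days to June 18, 2020 gives June 23, 2020, which is the date on which the service credit becomes due.

June 23, 2020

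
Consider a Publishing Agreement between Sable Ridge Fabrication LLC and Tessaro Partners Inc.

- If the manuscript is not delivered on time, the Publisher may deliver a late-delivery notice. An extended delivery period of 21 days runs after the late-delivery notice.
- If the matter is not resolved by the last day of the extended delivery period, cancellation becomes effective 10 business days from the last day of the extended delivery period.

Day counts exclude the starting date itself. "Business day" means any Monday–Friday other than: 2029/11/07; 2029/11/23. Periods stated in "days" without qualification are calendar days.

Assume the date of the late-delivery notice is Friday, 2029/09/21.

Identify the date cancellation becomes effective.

Adding 21 calendar days to 2029/09/21 gives 2029/10/12, which is the last day of the extended delivery period.
From Friday, 2029/10/12, 10 business days (Oct 15, Oct 16, Oct 17, Oct 18, Oct 19, Oct 22, Oct 23, Oct 24, Oct 25, Oct 26, skipping weekends) brings us to Friday, 2029/10/26, which is the date cancellation becomes effective.

2029/10/26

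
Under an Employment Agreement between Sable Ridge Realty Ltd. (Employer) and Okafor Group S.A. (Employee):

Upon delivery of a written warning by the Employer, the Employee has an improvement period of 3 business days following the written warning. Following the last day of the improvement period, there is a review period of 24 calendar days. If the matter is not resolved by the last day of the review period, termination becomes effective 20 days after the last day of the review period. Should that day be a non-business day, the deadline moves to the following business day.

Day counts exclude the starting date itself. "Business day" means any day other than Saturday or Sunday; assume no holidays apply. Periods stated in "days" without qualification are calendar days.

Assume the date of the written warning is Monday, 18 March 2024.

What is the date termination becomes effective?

6 May 2024

The last day of the improvement period: counting 3 business days from Monday, 18 March 2024 (Mar 19, Mar 20, Mar 21, skipping weekends) reaches Thursday, 21 March 2024.
Adding 24 calendar days to 21 March 2024 gives 14 April 2024, which is the last day of the review period.
Adding 20 calendar days to 14 April 2024 gives 4 May 2024, which is the date termination becomes effective. That falls on a Saturday, so it rolls to the next business day, Monday, 6 May 2024.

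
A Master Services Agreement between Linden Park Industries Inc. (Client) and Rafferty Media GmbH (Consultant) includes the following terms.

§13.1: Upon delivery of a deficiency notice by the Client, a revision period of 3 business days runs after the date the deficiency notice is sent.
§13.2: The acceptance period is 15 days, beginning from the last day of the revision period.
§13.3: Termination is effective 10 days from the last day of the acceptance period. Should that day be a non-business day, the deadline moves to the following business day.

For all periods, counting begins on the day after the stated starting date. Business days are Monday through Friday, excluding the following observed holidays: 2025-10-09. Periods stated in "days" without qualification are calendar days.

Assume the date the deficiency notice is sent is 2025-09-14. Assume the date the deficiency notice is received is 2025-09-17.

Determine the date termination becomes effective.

From Sunday, 2025-09-14, 3 business days (Sep 15, Sep 16, Sep 17, skipping weekends) brings us to Wednesday, 2025-09-17, which is the last day of the revision period.
The last day of the acceptance period: 15 calendar days after 2025-09-17 is 2025-10-02.
The date termination becomes effective: 2025-10-02 + 10 days = 2025-10-12. That falls on a Sunday, so it rolls to the next business day, Monday, 2025-10-13.

2025-10-13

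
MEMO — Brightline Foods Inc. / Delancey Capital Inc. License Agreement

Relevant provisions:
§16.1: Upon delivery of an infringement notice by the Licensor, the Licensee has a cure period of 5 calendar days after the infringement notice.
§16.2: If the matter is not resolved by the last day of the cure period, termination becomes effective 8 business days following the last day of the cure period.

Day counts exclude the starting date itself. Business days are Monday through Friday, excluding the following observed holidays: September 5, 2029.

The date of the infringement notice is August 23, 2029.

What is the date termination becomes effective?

Adding 5 calendar days to August 23, 2029 gives August 28, 2029, which is the last day of the cure period.
The date termination becomes effective: 8 business days after Tuesday, August 28, 2029, skipping weekends and the listed holiday on Sep 5 — Aug 29, Aug 30, Aug 31, Sep 3, Sep 4, Sep 6, Sep 7, Sep 10 — lands on Monday, September 10, 2029.

September 10, 2029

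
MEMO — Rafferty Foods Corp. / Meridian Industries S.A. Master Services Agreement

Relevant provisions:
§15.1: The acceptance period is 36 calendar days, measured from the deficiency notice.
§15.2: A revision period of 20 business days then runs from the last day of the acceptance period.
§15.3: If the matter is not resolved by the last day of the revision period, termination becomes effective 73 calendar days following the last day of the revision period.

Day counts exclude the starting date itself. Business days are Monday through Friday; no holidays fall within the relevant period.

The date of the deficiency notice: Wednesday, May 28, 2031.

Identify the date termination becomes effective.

The last day of the acceptance period: May 28, 2031 + 36 days = July 3, 2031.
From Thursday, July 3, 2031, 20 business days (Jul 4, Jul 7, Jul 8, Jul 9, …, Jul 29, Jul 30, Jul 31, skipping weekends) brings us to Thursday, July 31, 2031, which is the last day of the revision period.
The date termination becomes effective: 73 calendar days after July 31, 2031 is October 12, 2031.

October 12, 2031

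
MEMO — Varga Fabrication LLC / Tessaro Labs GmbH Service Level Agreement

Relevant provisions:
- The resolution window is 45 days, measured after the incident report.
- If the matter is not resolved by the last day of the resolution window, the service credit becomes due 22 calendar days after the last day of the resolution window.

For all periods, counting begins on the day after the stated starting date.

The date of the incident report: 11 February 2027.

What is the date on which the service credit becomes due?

19 April 2027

The last day of the resolution window: 45 calendar days after 11 February 2027 is 28 March 2027.
The date on which the service credit becomes due: 22 calendar days after 28 March 2027 is 19 April 2027.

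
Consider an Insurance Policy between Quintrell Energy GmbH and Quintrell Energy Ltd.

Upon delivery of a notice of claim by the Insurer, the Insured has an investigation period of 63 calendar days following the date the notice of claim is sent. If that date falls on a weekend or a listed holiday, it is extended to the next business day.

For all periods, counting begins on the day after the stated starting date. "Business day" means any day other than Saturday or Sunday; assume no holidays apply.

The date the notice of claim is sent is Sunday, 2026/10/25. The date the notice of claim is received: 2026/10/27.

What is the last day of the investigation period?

2026/12/28

The last day of the investigation period: 2026/10/25 + 63 days = 2026/12/27. That falls on a Sunday, so it rolls to the next business day, Monday, 2026/12/28.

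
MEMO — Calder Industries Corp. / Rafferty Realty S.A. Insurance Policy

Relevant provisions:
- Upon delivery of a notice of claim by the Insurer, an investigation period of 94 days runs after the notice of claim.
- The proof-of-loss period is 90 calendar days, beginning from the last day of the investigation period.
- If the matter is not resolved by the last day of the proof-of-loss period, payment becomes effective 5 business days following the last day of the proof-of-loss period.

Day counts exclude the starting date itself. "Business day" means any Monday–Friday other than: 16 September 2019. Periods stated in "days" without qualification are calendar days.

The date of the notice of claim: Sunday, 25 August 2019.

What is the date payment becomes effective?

3 March 2020

Adding 94 calendar days to 25 August 2019 gives 27 November 2019, which is the last day of the investigation period.
The last day of the proof-of-loss period: 27 November 2019 + 90 days = 25 February 2020.
The date payment becomes effective: 5 business days after Tuesday, 25 February 2020, skipping weekends — Feb 26, Feb 27, Feb 28, Mar 2, Mar 3 — lands on Tuesday, 3 March 2020.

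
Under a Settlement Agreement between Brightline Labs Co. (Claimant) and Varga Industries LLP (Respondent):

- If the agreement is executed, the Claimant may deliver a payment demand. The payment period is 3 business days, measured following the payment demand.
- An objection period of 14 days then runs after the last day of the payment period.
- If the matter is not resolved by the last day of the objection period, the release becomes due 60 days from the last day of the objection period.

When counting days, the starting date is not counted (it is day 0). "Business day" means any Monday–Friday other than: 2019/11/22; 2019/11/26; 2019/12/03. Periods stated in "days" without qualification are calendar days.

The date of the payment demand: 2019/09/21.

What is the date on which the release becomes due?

From Saturday, 2019/09/21, 3 business days (Sep 23, Sep 24, Sep 25, skipping weekends) brings us to Wednesday, 2019/09/25, which is the last day of the payment period.
Adding 14 calendar days to 2019/09/25 gives 2019/10/09, which is the last day of the objection period.
Adding 60 calendar days to 2019/10/09 gives 2019/12/08, which is the date on which the release becomes due.

2019/12/08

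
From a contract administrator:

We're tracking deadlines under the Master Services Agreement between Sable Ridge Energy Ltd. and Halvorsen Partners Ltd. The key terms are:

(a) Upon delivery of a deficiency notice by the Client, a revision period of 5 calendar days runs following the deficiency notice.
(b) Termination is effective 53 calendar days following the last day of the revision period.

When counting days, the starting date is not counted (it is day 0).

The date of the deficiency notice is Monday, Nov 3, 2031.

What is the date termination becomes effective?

The last day of the revision period: 5 calendar days after Nov 3, 2031 is Nov 8, 2031.
The date termination becomes effective: 53 calendar days after Nov 8, 2031 is Dec 31, 2031.

Dec 31, 2031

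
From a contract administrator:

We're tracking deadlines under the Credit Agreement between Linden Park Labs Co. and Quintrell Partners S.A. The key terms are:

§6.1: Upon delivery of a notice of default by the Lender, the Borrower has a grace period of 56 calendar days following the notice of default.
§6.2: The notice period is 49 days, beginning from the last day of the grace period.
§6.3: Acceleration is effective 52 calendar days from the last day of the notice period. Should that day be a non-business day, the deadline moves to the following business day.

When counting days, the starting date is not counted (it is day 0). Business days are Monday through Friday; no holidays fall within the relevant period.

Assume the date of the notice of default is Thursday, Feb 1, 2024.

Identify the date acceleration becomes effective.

The last day of the grace period: Feb 1, 2024 + 56 days = Mar 28, 2024.
The last day of the notice period: Mar 28, 2024 + 49 days = May 16, 2024.
The date acceleration becomes effective: 52 calendar days after May 16, 2024 is Jul 7, 2024. That falls on a Sunday, so it rolls to the next business day, Monday, Jul 8, 2024.

Jul 8, 2024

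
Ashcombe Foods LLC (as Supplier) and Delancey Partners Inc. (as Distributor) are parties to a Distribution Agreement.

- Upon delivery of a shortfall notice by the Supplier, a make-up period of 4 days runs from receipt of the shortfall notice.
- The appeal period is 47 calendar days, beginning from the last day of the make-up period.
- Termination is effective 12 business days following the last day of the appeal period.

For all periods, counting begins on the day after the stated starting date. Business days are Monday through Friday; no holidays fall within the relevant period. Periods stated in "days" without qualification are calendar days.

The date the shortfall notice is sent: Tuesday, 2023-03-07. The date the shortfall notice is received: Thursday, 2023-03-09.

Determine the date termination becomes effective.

2023-05-16

The last day of the make-up period: 4 calendar days after 2023-03-09 is 2023-03-13.
Adding 47 calendar days to 2023-03-13 gives 2023-04-29, which is the last day of the appeal period.
The date termination becomes effective: 12 business days after Saturday, 2023-04-29, skipping weekends — May 1, May 2, May 3, May 4, …, May 12, May 15, May 16 — lands on Tuesday, 2023-05-16.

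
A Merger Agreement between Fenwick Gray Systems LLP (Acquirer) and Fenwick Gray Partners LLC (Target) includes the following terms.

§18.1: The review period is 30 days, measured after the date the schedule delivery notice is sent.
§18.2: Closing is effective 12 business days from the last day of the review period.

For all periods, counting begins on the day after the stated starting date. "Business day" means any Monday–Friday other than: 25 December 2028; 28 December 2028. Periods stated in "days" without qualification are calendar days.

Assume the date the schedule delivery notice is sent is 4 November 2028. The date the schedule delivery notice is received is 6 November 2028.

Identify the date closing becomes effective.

20 December 2028

The last day of the review period: 30 calendar days after 4 November 2028 is 4 December 2028.
The date closing becomes effective: 12 business days after Monday, 4 December 2028, skipping weekends — Dec 5, Dec 6, Dec 7, Dec 8, …, Dec 18, Dec 19, Dec 20 — lands on Wednesday, 20 December 2028.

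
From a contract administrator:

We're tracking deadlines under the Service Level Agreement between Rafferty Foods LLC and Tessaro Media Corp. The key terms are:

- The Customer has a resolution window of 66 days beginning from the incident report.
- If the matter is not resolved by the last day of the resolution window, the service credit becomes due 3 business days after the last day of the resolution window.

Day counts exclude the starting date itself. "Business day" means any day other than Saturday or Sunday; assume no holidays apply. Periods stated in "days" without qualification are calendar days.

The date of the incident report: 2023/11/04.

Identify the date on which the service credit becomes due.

The last day of the resolution window: 2023/11/04 + 66 days = 2024/01/09.
The date on which the service credit becomes due: counting 3 business days from Tuesday, 2024/01/09 (Jan 10, Jan 11, Jan 12, skipping weekends) reaches Friday, 2024/01/12.

2024/01/12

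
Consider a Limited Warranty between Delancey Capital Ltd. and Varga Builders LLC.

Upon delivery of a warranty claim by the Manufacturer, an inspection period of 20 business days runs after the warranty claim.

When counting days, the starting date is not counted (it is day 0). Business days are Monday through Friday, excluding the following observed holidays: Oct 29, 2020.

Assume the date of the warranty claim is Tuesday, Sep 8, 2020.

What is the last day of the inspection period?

The last day of the inspection period: counting 20 business days from Tuesday, Sep 8, 2020 (Sep 9, Sep 10, Sep 11, Sep 14, …, Oct 2, Oct 5, Oct 6, skipping weekends) reaches Tuesday, Oct 6, 2020.

Oct 6, 2020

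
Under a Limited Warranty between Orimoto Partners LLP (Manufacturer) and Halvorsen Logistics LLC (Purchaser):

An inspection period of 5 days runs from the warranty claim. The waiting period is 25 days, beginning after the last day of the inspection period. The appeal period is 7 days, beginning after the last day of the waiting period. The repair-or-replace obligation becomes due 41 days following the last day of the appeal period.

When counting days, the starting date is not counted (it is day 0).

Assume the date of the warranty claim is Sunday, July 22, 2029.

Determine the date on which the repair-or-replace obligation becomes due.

The last day of the inspection period: 5 calendar days after July 22, 2029 is July 27, 2029.
The last day of the waiting period: 25 calendar days after July 27, 2029 is August 21, 2029.
Adding 7 calendar days to August 21, 2029 gives August 28, 2029, which is the last day of the appeal period.
The date on which the repair-or-replace obligation becomes due: 41 calendar days after August 28, 2029 is October 8, 2029.

October 8, 2029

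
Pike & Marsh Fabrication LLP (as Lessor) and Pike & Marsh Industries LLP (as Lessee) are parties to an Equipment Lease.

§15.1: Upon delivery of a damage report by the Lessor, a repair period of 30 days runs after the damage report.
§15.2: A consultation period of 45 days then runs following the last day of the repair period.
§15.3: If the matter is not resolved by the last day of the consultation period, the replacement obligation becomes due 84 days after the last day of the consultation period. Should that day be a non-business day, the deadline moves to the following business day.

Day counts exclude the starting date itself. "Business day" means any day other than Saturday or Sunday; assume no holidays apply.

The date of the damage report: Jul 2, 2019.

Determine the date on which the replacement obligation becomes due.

The last day of the repair period: 30 calendar days after Jul 2, 2019 is Aug 1, 2019.
Adding 45 calendar days to Aug 1, 2019 gives Sep 15, 2019, which is the last day of the consultation period.
The date on which the replacement obligation becomes due: 84 calendar days after Sep 15, 2019 is Dec 8, 2019. That falls on a Sunday, so it rolls to the next business day, Monday, Dec 9, 2019.

Dec 9, 2019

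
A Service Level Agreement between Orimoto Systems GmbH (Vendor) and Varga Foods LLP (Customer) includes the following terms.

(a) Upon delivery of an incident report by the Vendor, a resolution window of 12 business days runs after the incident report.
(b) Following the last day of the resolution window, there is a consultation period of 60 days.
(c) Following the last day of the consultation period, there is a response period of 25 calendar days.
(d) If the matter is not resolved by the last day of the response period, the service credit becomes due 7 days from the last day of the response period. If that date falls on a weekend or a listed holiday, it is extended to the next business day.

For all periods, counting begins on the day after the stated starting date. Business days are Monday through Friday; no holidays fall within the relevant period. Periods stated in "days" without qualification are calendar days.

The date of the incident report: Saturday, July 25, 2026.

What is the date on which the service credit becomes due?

The last day of the resolution window: counting 12 business days from Saturday, July 25, 2026 (Jul 27, Jul 28, Jul 29, Jul 30, …, Aug 7, Aug 10, Aug 11, skipping weekends) reaches Tuesday, August 11, 2026.
The last day of the consultation period: August 11, 2026 + 60 days = October 10, 2026.
The last day of the response period: October 10, 2026 + 25 days = November 4, 2026.
Adding 7 calendar days to November 4, 2026 gives November 11, 2026, which is the date on which the service credit becomes due. November 11, 2026 is a Wednesday, so no roll-forward applies.

November 11, 2026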